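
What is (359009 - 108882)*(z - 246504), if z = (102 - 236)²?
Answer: -57166025596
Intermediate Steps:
z = 17956 (z = (-134)² = 17956)
(359009 - 108882)*(z - 246504) = (359009 - 108882)*(17956 - 246504) = 250127*(-228548) = -57166025596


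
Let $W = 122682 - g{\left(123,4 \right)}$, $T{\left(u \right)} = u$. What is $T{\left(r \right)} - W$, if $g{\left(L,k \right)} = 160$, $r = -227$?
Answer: $-122749$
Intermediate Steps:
$W = 122522$ ($W = 122682 - 160 = 122522$)
$T{\left(r \right)} - W = -227 - 122522 = -122749$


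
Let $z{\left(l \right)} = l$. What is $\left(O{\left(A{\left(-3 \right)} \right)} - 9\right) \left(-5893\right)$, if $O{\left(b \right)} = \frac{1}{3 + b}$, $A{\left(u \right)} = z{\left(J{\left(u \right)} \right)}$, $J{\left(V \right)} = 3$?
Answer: $\frac{312329}{6} \approx 52055.0$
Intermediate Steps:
$A{\left(u \right)} = 3$
$\left(O{\left(A{\left(-3 \right)} \right)} - 9\right) \left(-5893\right) = \left(\frac{1}{3 + 3} - 9\right) \left(-5893\right) = \left(\frac{1}{6} - 9\right) \left(-5893\right) = \left(- \frac{53}{6}\right) \left(-5893\right) = \frac{312329}{6}$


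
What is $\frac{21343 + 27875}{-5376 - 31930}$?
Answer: $- \frac{24609}{18653} \approx -1.3193$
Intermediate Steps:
$\frac{21343 + 27875}{-5376 - 31930} = \frac{49218}{-5376 - 31930} = \frac{49218}{-37306} = 49218 \left(- \frac{1}{37306}\right) = - \frac{24609}{18653}$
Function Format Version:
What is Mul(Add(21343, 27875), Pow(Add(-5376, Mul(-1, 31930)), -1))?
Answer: Rational(-24609, 18653) ≈ -1.3193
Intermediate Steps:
Mul(Add(21343, 27875), Pow(Add(-5376, Mul(-1, 31930)), -1)) = Mul(49218, Pow(Add(-5376, -31930), -1)) = Mul(49218, Pow(-37306, -1)) = Mul(49218, Rational(-1, 37306)) = Rational(-24609, 18653)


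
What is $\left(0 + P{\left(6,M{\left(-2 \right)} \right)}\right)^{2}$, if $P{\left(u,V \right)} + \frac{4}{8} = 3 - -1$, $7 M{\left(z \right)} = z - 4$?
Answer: $\frac{49}{4} \approx 12.25$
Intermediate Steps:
$M{\left(z \right)} = - \frac{4}{7} + \frac{z}{7}$ ($M{\left(z \right)} = \frac{z - 4}{7} = \frac{-4 + z}{7} = - \frac{4}{7} + \frac{z}{7}$)
$P{\left(u,V \right)} = \frac{7}{2}$ ($P{\left(u,V \right)} = - \frac{1}{2} + \left(3 - -1\right) = - \frac{1}{2} + \left(3 + 1\right) = - \frac{1}{2} + 4 = \frac{7}{2}$)
$\left(0 + P{\left(6,M{\left(-2 \right)} \right)}\right)^{2} = \left(0 + \frac{7}{2}\right)^{2} = \left(\frac{7}{2}\right)^{2} = \frac{49}{4}$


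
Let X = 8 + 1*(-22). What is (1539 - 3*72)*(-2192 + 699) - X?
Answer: -1975225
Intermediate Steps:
X = -14 (X = 8 - 22 = -14)
(1539 - 3*72)*(-2192 + 699) - X = (1539 - 3*72)*(-2192 + 699) - 1*(-14) = (1539 - 216)*(-1493) + 14 = 1323*(-1493) + 14 = -1975239 + 14 = -1975225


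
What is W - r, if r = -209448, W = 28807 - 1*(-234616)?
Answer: 472871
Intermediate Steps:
W = 263423 (W = 28807 + 234616 = 263423)
W - r = 263423 - 1*(-209448) = 263423 + 209448 = 472871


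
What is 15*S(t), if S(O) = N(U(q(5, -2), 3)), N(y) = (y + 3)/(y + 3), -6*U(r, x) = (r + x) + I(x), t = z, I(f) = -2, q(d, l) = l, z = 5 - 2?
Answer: 15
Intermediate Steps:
z = 3
t = 3
U(r, x) = 1/3 - r/6 - x/6 (U(r, x) = -((r + x) - 2)/6 = -(-2 + r + x)/6 = 1/3 - r/6 - x/6)
N(y) = 1 (N(y) = (3 + y)/(3 + y) = 1)
S(O) = 1
15*S(t) = 15*1 = 15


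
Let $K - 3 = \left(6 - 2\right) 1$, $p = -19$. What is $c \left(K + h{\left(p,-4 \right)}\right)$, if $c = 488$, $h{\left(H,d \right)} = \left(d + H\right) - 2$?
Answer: $-8784$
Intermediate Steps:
$h{\left(H,d \right)} = -2 + H + d$ ($h{\left(H,d \right)} = \left(H + d\right) - 2 = -2 + H + d$)
$K = 7$ ($K = 3 + \left(6 - 2\right) 1 = 3 + 4 \cdot 1 = 3 + 4 = 7$)
$c \left(K + h{\left(p,-4 \right)}\right) = 488 \left(7 - 25\right) = 488 \left(-18\right) = -8784$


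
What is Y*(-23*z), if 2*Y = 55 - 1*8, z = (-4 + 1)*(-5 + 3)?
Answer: -3243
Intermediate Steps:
z = 6 (z = -3*(-2) = 6)
Y = 47/2 (Y = (55 - 1*8)/2 = (55 - 8)/2 = (½)*47 = 47/2 ≈ 23.500)
Y*(-23*z) = 47*(-23*6)/2 = (47/2)*(-138) = -3243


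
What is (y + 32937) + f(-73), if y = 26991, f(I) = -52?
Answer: 59876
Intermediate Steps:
(y + 32937) + f(-73) = (26991 + 32937) - 52 = 59928 - 52 = 59876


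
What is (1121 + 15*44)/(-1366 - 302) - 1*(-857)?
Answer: 1427695/1668 ≈ 855.93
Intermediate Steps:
(1121 + 15*44)/(-1366 - 302) - 1*(-857) = (1121 + 660)/(-1668) + 857 = 1781*(-1/1668) + 857 = -1781/1668 + 857 = 1427695/1668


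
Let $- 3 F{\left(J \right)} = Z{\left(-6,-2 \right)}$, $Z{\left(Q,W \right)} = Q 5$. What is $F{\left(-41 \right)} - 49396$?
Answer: $-49386$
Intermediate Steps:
$Z{\left(Q,W \right)} = 5 Q$
$F{\left(J \right)} = 10$ ($F{\left(J \right)} = - \frac{5 \left(-6\right)}{3} = \left(- \frac{1}{3}\right) \left(-30\right) = 10$)
$F{\left(-41 \right)} - 49396 = 10 - 49396 = -49386$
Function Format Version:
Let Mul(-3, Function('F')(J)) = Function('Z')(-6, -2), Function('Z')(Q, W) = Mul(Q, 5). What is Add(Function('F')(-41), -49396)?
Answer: -49386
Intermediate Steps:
Function('Z')(Q, W) = Mul(5, Q)
Function('F')(J) = 10 (Function('F')(J) = Mul(Rational(-1, 3), Mul(5, -6)) = Mul(Rational(-1, 3), -30) = 10)
Add(Function('F')(-41), -49396) = Add(10, -49396) = -49386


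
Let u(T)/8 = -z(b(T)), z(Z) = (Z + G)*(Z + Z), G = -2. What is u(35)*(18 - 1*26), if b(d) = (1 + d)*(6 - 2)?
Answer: 2617344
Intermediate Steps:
b(d) = 4 + 4*d (b(d) = (1 + d)*4 = 4 + 4*d)
z(Z) = 2*Z*(-2 + Z) (z(Z) = (Z - 2)*(Z + Z) = (-2 + Z)*(2*Z) = 2*Z*(-2 + Z))
u(T) = -16*(2 + 4*T)*(4 + 4*T) (u(T) = 8*(-2*(4 + 4*T)*(-2 + (4 + 4*T))) = 8*(-2*(4 + 4*T)*(2 + 4*T)) = 8*(-2*(2 + 4*T)*(4 + 4*T)) = -16*(2 + 4*T)*(4 + 4*T))
u(35)*(18 - 1*26) = (-128*(1 + 35)*(1 + 2*35))*(18 - 1*26) = (-128*36*(1 + 70))*(18 - 26) = -128*36*71*(-8) = -327168*(-8) = 2617344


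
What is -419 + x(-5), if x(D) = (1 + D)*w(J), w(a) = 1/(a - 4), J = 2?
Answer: -417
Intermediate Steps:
w(a) = 1/(-4 + a)
x(D) = -½ - D/2 (x(D) = (1 + D)/(-4 + 2) = (1 + D)/(-2) = (1 + D)*(-½) = -½ - D/2)
-419 + x(-5) = -419 + (-½ - ½*(-5)) = -419 + (-½ + 5/2) = -419 + 2 = -417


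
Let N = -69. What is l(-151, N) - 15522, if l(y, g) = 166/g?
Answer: -1071184/69 ≈ -15524.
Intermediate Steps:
l(-151, N) - 15522 = 166/(-69) - 15522 = 166*(-1/69) - 15522 = -166/69 - 15522 = -1071184/69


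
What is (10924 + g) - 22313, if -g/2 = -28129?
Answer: 44869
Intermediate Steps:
g = 56258 (g = -2*(-28129) = 56258)
(10924 + g) - 22313 = (10924 + 56258) - 22313 = 67182 - 22313 = 44869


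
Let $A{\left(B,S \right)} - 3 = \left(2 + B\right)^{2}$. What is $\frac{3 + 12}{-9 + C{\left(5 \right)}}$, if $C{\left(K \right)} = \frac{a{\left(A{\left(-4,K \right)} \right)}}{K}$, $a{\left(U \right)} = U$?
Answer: $- \frac{75}{38} \approx -1.9737$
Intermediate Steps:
$A{\left(B,S \right)} = 3 + \left(2 + B\right)^{2}$
$C{\left(K \right)} = \frac{7}{K}$ ($C{\left(K \right)} = \frac{3 + \left(2 - 4\right)^{2}}{K} = \frac{3 + \left(-2\right)^{2}}{K} = \frac{3 + 4}{K} = \frac{7}{K}$)
$\frac{3 + 12}{-9 + C{\left(5 \right)}} = \frac{3 + 12}{-9 + \frac{7}{5}} = \frac{1}{-9 + 7 \cdot \frac{1}{5}} \cdot 15 = \frac{1}{-9 + \frac{7}{5}} \cdot 15 = \frac{1}{- \frac{38}{5}} \cdot 15 = \left(- \frac{5}{38}\right) 15 = - \frac{75}{38}$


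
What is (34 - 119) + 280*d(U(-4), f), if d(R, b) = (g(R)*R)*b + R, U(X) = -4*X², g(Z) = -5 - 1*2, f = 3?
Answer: 358315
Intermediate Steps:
g(Z) = -7 (g(Z) = -5 - 2 = -7)
d(R, b) = R - 7*R*b (d(R, b) = (-7*R)*b + R = -7*R*b + R = R - 7*R*b)
(34 - 119) + 280*d(U(-4), f) = (34 - 119) + 280*((-4*(-4)²)*(1 - 7*3)) = -85 + 280*((-4*16)*(1 - 21)) = -85 + 280*(-64*(-20)) = -85 + 280*1280 = -85 + 358400 = 358315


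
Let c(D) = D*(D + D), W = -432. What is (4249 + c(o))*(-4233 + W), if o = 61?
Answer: -54538515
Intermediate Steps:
c(D) = 2*D**2 (c(D) = D*(2*D) = 2*D**2)
(4249 + c(o))*(-4233 + W) = (4249 + 2*61**2)*(-4233 - 432) = (4249 + 2*3721)*(-4665) = (4249 + 7442)*(-4665) = 11691*(-4665) = -54538515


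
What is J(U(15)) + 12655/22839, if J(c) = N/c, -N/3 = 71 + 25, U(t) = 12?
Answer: -535481/22839 ≈ -23.446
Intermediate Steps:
N = -288 (N = -3*(71 + 25) = -3*96 = -288)
J(c) = -288/c
J(U(15)) + 12655/22839 = -288/12 + 12655/22839 = -288*1/12 + 12655*(1/22839) = -24 + 12655/22839 = -535481/22839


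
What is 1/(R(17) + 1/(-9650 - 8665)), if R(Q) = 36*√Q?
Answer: 18315/7390397005199 + 12075812100*√17/7390397005199 ≈ 0.0067371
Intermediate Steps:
1/(R(17) + 1/(-9650 - 8665)) = 1/(36*√17 + 1/(-9650 - 8665)) = 1/(36*√17 + 1/(-18315)) = 1/(36*√17 - 1/18315) = 1/(-1/18315 + 36*√17)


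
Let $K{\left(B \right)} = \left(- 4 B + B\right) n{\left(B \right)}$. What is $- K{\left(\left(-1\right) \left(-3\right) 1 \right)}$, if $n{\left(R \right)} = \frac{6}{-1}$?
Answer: $-54$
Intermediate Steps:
$n{\left(R \right)} = -6$ ($n{\left(R \right)} = 6 \left(-1\right) = -6$)
$K{\left(B \right)} = 18 B$ ($K{\left(B \right)} = \left(- 4 B + B\right) \left(-6\right) = - 3 B \left(-6\right) = 18 B$)
$- K{\left(\left(-1\right) \left(-3\right) 1 \right)} = - 18 \left(-1\right) \left(-3\right) 1 = - 18 \cdot 3 \cdot 1 = - 18 \cdot 3 = \left(-1\right) 54 = -54$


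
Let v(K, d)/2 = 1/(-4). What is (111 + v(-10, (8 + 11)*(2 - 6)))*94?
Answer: 10387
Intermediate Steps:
v(K, d) = -½ (v(K, d) = 2/(-4) = 2*(-¼) = -½)
(111 + v(-10, (8 + 11)*(2 - 6)))*94 = (111 - ½)*94 = (221/2)*94 = 10387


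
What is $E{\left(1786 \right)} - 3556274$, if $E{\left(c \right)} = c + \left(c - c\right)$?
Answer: $-3554488$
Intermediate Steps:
$E{\left(c \right)} = c$ ($E{\left(c \right)} = c + 0 = c$)
$E{\left(1786 \right)} - 3556274 = 1786 - 3556274 = -3554488$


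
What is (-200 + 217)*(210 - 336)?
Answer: -2142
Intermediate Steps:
(-200 + 217)*(210 - 336) = 17*(-126) = -2142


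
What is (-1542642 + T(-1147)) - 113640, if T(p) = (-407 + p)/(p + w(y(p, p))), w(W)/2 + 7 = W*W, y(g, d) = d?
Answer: -4356116069628/2630057 ≈ -1.6563e+6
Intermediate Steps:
w(W) = -14 + 2*W² (w(W) = -14 + 2*(W*W) = -14 + 2*W²)
T(p) = (-407 + p)/(-14 + p + 2*p²) (T(p) = (-407 + p)/(p + (-14 + 2*p²)) = (-407 + p)/(-14 + p + 2*p²))
(-1542642 + T(-1147)) - 113640 = (-1542642 + (-407 - 1147)/(-14 - 1147 + 2*(-1147)²)) - 113640 = (-1542642 - 1554/(-14 - 1147 + 2*1315609)) - 113640 = (-1542642 - 1554/(-14 - 1147 + 2631218)) - 113640 = (-1542642 - 1554/2630057) - 113640 = -4057236392148/2630057 - 113640 = -4356116069628/2630057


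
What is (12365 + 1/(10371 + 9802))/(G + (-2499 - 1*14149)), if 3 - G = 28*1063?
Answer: -22676286/85109887 ≈ -0.26644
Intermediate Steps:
G = -29761 (G = 3 - 28*1063 = 3 - 1*29764 = 3 - 29764 = -29761)
(12365 + 1/(10371 + 9802))/(G + (-2499 - 1*14149)) = (12365 + 1/(10371 + 9802))/(-29761 + (-2499 - 1*14149)) = (12365 + 1/20173)/(-29761 + (-2499 - 14149)) = (12365 + 1/20173)/(-29761 - 16648) = (249439146/20173)/(-46409) = (249439146/20173)*(-1/46409) = -22676286/85109887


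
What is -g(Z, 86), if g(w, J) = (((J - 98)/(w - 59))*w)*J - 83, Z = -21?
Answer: 3539/10 ≈ 353.90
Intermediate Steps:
g(w, J) = -83 + J*w*(-98 + J)/(-59 + w) (g(w, J) = (((-98 + J)/(-59 + w))*w)*J - 83 = (w*(-98 + J)/(-59 + w))*J - 83 = J*w*(-98 + J)/(-59 + w) - 83 = -83 + J*w*(-98 + J)/(-59 + w))
-g(Z, 86) = -(4897 - 83*(-21) - 21*86² - 98*86*(-21))/(-59 - 21) = -(4897 + 1743 - 21*7396 + 176988)/(-80) = -(-1)*(4897 + 1743 - 155316 + 176988)/80 = -(-1)*28312/80 = -1*(-3539/10) = 3539/10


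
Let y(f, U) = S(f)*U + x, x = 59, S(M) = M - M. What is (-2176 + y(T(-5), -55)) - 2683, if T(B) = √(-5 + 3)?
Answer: -4800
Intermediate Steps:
S(M) = 0
T(B) = I*√2 (T(B) = √(-2) = I*√2)
y(f, U) = 59 (y(f, U) = 0*U + 59 = 0 + 59 = 59)
(-2176 + y(T(-5), -55)) - 2683 = (-2176 + 59) - 2683 = -2117 - 2683 = -4800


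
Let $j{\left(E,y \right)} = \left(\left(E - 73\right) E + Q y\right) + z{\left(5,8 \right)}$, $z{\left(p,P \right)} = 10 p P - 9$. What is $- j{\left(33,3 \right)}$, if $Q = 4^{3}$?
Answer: $737$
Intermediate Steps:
$z{\left(p,P \right)} = -9 + 10 P p$ ($z{\left(p,P \right)} = 10 P p - 9 = -9 + 10 P p$)
$Q = 64$
$j{\left(E,y \right)} = 391 + 64 y + E \left(-73 + E\right)$ ($j{\left(E,y \right)} = \left(\left(E - 73\right) E + 64 y\right) - \left(9 - 400\right) = \left(\left(-73 + E\right) E + 64 y\right) + \left(-9 + 400\right) = \left(E \left(-73 + E\right) + 64 y\right) + 391 = \left(64 y + E \left(-73 + E\right)\right) + 391 = 391 + 64 y + E \left(-73 + E\right)$)
$- j{\left(33,3 \right)} = - (391 + 33^{2} - 2409 + 64 \cdot 3) = - (391 + 1089 - 2409 + 192) = \left(-1\right) \left(-737\right) = 737$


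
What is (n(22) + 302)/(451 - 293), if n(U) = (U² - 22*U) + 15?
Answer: 317/158 ≈ 2.0063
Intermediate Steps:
n(U) = 15 + U² - 22*U
(n(22) + 302)/(451 - 293) = ((15 + 22² - 22*22) + 302)/(451 - 293) = ((15 + 484 - 484) + 302)/158 = (15 + 302)*(1/158) = 317*(1/158) = 317/158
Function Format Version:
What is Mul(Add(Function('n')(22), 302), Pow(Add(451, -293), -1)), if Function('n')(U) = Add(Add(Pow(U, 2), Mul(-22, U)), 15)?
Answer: Rational(317, 158) ≈ 2.0063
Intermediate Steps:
Function('n')(U) = Add(15, Pow(U, 2), Mul(-22, U))
Mul(Add(Function('n')(22), 302), Pow(Add(451, -293), -1)) = Mul(Add(Add(15, Pow(22, 2), Mul(-22, 22)), 302), Pow(Add(451, -293), -1)) = Mul(Add(Add(15, 484, -484), 302), Pow(158, -1)) = Mul(Add(15, 302), Rational(1, 158)) = Mul(317, Rational(1, 158)) = Rational(317, 158)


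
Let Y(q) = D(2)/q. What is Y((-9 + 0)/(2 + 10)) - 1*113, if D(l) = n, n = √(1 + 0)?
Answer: -343/3 ≈ -114.33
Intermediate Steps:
n = 1 (n = √1 = 1)
D(l) = 1
Y(q) = 1/q
Y((-9 + 0)/(2 + 10)) - 1*113 = 1/((-9 + 0)/(2 + 10)) - 1*113 = 1/(-9/12) - 113 = 1/(-9*1/12) - 113 = 1/(-¾) - 113 = -4/3 - 113 = -343/3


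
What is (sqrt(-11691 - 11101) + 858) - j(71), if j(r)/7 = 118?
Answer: 32 + 2*I*sqrt(5698) ≈ 32.0 + 150.97*I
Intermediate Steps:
j(r) = 826 (j(r) = 7*118 = 826)
(sqrt(-11691 - 11101) + 858) - j(71) = (sqrt(-11691 - 11101) + 858) - 1*826 = (sqrt(-22792) + 858) - 826 = (2*I*sqrt(5698) + 858) - 826 = (858 + 2*I*sqrt(5698)) - 826 = 32 + 2*I*sqrt(5698)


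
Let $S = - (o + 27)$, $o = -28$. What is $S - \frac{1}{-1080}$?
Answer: $\frac{1081}{1080} \approx 1.0009$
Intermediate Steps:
$S = 1$ ($S = - (-28 + 27) = \left(-1\right) \left(-1\right) = 1$)
$S - \frac{1}{-1080} = 1 - \frac{1}{-1080} = 1 - - \frac{1}{1080} = 1 + \frac{1}{1080} = \frac{1081}{1080}$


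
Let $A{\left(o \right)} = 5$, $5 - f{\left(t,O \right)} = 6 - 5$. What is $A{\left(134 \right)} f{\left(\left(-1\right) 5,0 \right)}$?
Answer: $20$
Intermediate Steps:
$f{\left(t,O \right)} = 4$ ($f{\left(t,O \right)} = 5 - \left(6 - 5\right) = 5 - 1 = 4$)
$A{\left(134 \right)} f{\left(\left(-1\right) 5,0 \right)} = 5 \cdot 4 = 20$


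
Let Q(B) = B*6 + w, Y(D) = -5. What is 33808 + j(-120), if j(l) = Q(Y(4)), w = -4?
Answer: 33774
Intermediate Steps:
Q(B) = -4 + 6*B (Q(B) = B*6 - 4 = 6*B - 4 = -4 + 6*B)
j(l) = -34 (j(l) = -4 + 6*(-5) = -4 - 30 = -34)
33808 + j(-120) = 33808 - 34 = 33774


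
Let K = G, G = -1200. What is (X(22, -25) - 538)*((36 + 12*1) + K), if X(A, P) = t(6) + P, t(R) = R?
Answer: 641664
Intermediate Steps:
K = -1200
X(A, P) = 6 + P
(X(22, -25) - 538)*((36 + 12*1) + K) = ((6 - 25) - 538)*((36 + 12*1) - 1200) = (-19 - 538)*((36 + 12) - 1200) = -557*(48 - 1200) = -557*(-1152) = 641664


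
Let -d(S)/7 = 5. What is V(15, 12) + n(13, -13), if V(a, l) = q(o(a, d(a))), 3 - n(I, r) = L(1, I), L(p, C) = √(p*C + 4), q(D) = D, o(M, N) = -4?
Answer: -1 - √17 ≈ -5.1231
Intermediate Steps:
d(S) = -35 (d(S) = -7*5 = -35)
L(p, C) = √(4 + C*p) (L(p, C) = √(C*p + 4) = √(4 + C*p))
n(I, r) = 3 - √(4 + I) (n(I, r) = 3 - √(4 + I*1) = 3 - √(4 + I))
V(a, l) = -4
V(15, 12) + n(13, -13) = -4 + (3 - √(4 + 13)) = -4 + (3 - √17) = -1 - √17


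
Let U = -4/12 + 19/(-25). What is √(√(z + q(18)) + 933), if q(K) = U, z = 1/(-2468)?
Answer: √(319664553300 + 18510*I*√374736801)/18510 ≈ 30.545 + 0.017119*I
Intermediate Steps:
z = -1/2468 ≈ -0.00040519
U = -82/75 (U = -4*1/12 + 19*(-1/25) = -⅓ - 19/25 = -82/75 ≈ -1.0933)
q(K) = -82/75
√(√(z + q(18)) + 933) = √(√(-1/2468 - 82/75) + 933) = √(√(-202451/185100) + 933) = √(I*√374736801/18510 + 933) = √(933 + I*√374736801/18510)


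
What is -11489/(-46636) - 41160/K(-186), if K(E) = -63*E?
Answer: -42497849/13011444 ≈ -3.2662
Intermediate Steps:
-11489/(-46636) - 41160/K(-186) = -11489/(-46636) - 41160/((-63*(-186))) = -11489*(-1/46636) - 41160/11718 = 11489/46636 - 41160*1/11718 = 11489/46636 - 980/279 = -42497849/13011444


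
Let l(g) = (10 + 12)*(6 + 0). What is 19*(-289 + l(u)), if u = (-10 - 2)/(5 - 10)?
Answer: -2983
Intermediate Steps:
u = 12/5 (u = -12/(-5) = -12*(-⅕) = 12/5 ≈ 2.4000)
l(g) = 132 (l(g) = 22*6 = 132)
19*(-289 + l(u)) = 19*(-289 + 132) = 19*(-157) = -2983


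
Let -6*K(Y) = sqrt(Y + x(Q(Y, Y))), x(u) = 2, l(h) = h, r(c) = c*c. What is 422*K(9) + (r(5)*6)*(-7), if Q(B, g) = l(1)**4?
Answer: -1050 - 211*sqrt(11)/3 ≈ -1283.3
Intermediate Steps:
r(c) = c**2
Q(B, g) = 1 (Q(B, g) = 1**4 = 1)
K(Y) = -sqrt(2 + Y)/6 (K(Y) = -sqrt(Y + 2)/6 = -sqrt(2 + Y)/6)
422*K(9) + (r(5)*6)*(-7) = 422*(-sqrt(2 + 9)/6) + (5**2*6)*(-7) = 422*(-sqrt(11)/6) + (25*6)*(-7) = -211*sqrt(11)/3 + 150*(-7) = -211*sqrt(11)/3 - 1050 = -1050 - 211*sqrt(11)/3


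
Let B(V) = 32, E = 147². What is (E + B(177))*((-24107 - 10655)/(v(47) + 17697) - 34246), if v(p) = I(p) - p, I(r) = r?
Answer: -771547763152/1041 ≈ -7.4116e+8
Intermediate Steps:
v(p) = 0 (v(p) = p - p = 0)
E = 21609
(E + B(177))*((-24107 - 10655)/(v(47) + 17697) - 34246) = (21609 + 32)*((-24107 - 10655)/(0 + 17697) - 34246) = 21641*(-34762/17697 - 34246) = 21641*(-606086224/17697) = -771547763152/1041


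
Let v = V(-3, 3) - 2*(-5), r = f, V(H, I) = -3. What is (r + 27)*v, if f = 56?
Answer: 581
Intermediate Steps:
r = 56
v = 7 (v = -3 - 2*(-5) = -3 + 10 = 7)
(r + 27)*v = (56 + 27)*7 = 83*7 = 581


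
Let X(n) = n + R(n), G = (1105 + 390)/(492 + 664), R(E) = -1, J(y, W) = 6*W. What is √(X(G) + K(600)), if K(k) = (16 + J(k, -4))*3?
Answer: 3*I*√3045/34 ≈ 4.869*I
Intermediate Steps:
K(k) = -24 (K(k) = (16 + 6*(-4))*3 = (16 - 24)*3 = -8*3 = -24)
G = 1495/1156 ≈ 1.2933
X(n) = -1 + n (X(n) = n - 1 = -1 + n)
√(X(G) + K(600)) = √((-1 + 1495/1156) - 24) = √(339/1156 - 24) = √(-27405/1156) = 3*I*√3045/34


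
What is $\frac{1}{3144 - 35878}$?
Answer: $- \frac{1}{32734} \approx -3.0549 \cdot 10^{-5}$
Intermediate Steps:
$\frac{1}{3144 - 35878} = \frac{1}{-32734} = - \frac{1}{32734}$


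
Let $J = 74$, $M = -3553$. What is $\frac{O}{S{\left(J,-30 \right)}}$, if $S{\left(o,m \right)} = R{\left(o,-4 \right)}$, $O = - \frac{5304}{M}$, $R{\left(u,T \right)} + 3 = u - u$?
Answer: $- \frac{104}{209} \approx -0.49761$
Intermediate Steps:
$R{\left(u,T \right)} = -3$ ($R{\left(u,T \right)} = -3 + \left(u - u\right) = -3 + 0 = -3$)
$O = \frac{312}{209}$ ($O = - \frac{5304}{-3553} = \left(-5304\right) \left(- \frac{1}{3553}\right) = \frac{312}{209} \approx 1.4928$)
$S{\left(o,m \right)} = -3$
$\frac{O}{S{\left(J,-30 \right)}} = \frac{312}{209 \left(-3\right)} = \frac{312}{209} \left(- \frac{1}{3}\right) = - \frac{104}{209}$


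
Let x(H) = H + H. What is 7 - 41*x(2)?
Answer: -157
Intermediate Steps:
x(H) = 2*H
7 - 41*x(2) = 7 - 82*2 = 7 - 41*4 = 7 - 164 = -157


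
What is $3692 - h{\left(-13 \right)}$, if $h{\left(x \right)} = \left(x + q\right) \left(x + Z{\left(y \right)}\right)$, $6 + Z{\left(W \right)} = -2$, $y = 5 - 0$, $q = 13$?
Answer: $3692$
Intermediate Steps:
$y = 5$ ($y = 5 + 0 = 5$)
$Z{\left(W \right)} = -8$ ($Z{\left(W \right)} = -6 - 2 = -8$)
$h{\left(x \right)} = \left(-8 + x\right) \left(13 + x\right)$ ($h{\left(x \right)} = \left(x + 13\right) \left(x - 8\right) = \left(13 + x\right) \left(-8 + x\right) = \left(-8 + x\right) \left(13 + x\right)$)
$3692 - h{\left(-13 \right)} = 3692 - \left(-104 + \left(-13\right)^{2} + 5 \left(-13\right)\right) = 3692 - \left(-104 + 169 - 65\right) = 3692 - 0 = 3692 + 0 = 3692$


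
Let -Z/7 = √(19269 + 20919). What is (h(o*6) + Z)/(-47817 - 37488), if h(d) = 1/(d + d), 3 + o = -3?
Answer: 1/6141960 + 14*√10047/85305 ≈ 0.016450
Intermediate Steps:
o = -6 (o = -3 - 3 = -6)
h(d) = 1/(2*d)
Z = -14*√10047 (Z = -7*√(19269 + 20919) = -14*√10047 ≈ -1403.3)
(h(o*6) + Z)/(-47817 - 37488) = (1/(2*((-6*6))) - 14*√10047)/(-47817 - 37488) = ((½)/(-36) - 14*√10047)/(-85305) = ((½)*(-1/36) - 14*√10047)*(-1/85305) = (-1/72 - 14*√10047)*(-1/85305) = 1/6141960 + 14*√10047/85305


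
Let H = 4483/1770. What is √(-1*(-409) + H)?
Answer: √1289291010/1770 ≈ 20.286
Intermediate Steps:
H = 4483/1770 (H = 4483*(1/1770) = 4483/1770 ≈ 2.5328)
√(-1*(-409) + H) = √(-1*(-409) + 4483/1770) = √(409 + 4483/1770) = √(728413/1770) = √1289291010/1770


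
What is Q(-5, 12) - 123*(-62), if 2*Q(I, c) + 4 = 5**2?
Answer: 15273/2 ≈ 7636.5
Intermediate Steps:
Q(I, c) = 21/2 (Q(I, c) = -2 + (1/2)*5**2 = -2 + (1/2)*25 = -2 + 25/2 = 21/2)
Q(-5, 12) - 123*(-62) = 21/2 - 123*(-62) = 21/2 + 7626 = 15273/2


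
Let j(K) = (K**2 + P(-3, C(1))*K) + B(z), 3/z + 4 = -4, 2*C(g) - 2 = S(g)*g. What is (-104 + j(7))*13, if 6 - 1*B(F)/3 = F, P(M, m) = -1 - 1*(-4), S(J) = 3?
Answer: -1547/8 ≈ -193.38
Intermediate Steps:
C(g) = 1 + 3*g/2 (C(g) = 1 + (3*g)/2 = 1 + 3*g/2)
P(M, m) = 3 (P(M, m) = -1 + 4 = 3)
z = -3/8 (z = 3/(-4 - 4) = 3/(-8) = 3*(-1/8) = -3/8 ≈ -0.37500)
B(F) = 18 - 3*F
j(K) = 153/8 + K**2 + 3*K (j(K) = (K**2 + 3*K) + (18 - 3*(-3/8)) = (K**2 + 3*K) + (18 + 9/8) = (K**2 + 3*K) + 153/8 = 153/8 + K**2 + 3*K)
(-104 + j(7))*13 = (-104 + (153/8 + 7**2 + 3*7))*13 = (-104 + (153/8 + 49 + 21))*13 = (-104 + 713/8)*13 = -119/8*13 = -1547/8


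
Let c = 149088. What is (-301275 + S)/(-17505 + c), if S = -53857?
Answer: -355132/131583 ≈ -2.6989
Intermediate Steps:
(-301275 + S)/(-17505 + c) = (-301275 - 53857)/(-17505 + 149088) = -355132/131583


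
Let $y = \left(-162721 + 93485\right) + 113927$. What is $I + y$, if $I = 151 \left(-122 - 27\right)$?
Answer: $22192$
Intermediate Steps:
$I = -22499$ ($I = 151 \left(-149\right) = -22499$)
$y = 44691$ ($y = -69236 + 113927 = 44691$)
$I + y = -22499 + 44691 = 22192$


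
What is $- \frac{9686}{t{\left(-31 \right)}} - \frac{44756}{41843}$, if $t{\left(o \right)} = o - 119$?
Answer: $\frac{199288949}{3138225} \approx 63.504$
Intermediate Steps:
$t{\left(o \right)} = -119 + o$
$- \frac{9686}{t{\left(-31 \right)}} - \frac{44756}{41843} = - \frac{9686}{-119 - 31} - \frac{44756}{41843} = - \frac{9686}{-150} - \frac{44756}{41843} = \left(-9686\right) \left(- \frac{1}{150}\right) - \frac{44756}{41843} = \frac{4843}{75} - \frac{44756}{41843} = \frac{199288949}{3138225}$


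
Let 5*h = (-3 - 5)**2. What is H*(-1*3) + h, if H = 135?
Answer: -1961/5 ≈ -392.20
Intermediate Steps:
h = 64/5 (h = (-3 - 5)**2/5 = (1/5)*(-8)**2 = (1/5)*64 = 64/5 ≈ 12.800)
H*(-1*3) + h = 135*(-1*3) + 64/5 = 135*(-3) + 64/5 = -405 + 64/5 = -1961/5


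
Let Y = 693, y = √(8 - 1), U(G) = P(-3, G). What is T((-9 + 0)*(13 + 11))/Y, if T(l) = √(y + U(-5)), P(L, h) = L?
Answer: √(-3 + √7)/693 ≈ 0.00085886*I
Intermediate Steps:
U(G) = -3
y = √7 ≈ 2.6458
T(l) = √(-3 + √7) (T(l) = √(√7 - 3) = √(-3 + √7))
T((-9 + 0)*(13 + 11))/Y = √(-3 + √7)/693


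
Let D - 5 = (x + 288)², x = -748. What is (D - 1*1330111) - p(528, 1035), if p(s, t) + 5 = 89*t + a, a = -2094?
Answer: -1208522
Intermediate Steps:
D = 211605 (D = 5 + (-748 + 288)² = 5 + (-460)² = 5 + 211600 = 211605)
p(s, t) = -2099 + 89*t (p(s, t) = -5 + (89*t - 2094) = -5 + (-2094 + 89*t) = -2099 + 89*t)
(D - 1*1330111) - p(528, 1035) = (211605 - 1*1330111) - (-2099 + 89*1035) = (211605 - 1330111) - (-2099 + 92115) = -1118506 - 1*90016 = -1118506 - 90016 = -1208522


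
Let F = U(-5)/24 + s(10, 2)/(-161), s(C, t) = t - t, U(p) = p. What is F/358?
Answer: -5/8592 ≈ -0.00058194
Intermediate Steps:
s(C, t) = 0
F = -5/24 (F = -5/24 + 0/(-161) = -5*1/24 + 0*(-1/161) = -5/24 + 0 = -5/24 ≈ -0.20833)
F/358 = -5/24/358 = -5/24*1/358 = -5/8592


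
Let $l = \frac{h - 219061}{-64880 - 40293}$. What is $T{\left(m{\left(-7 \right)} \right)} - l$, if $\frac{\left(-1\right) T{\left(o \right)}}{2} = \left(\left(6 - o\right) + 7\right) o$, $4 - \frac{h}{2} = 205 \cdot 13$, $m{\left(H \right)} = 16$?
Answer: $\frac{9872225}{105173} \approx 93.867$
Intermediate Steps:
$h = -5322$ ($h = 8 - 2 \cdot 205 \cdot 13 = 8 - 5330 = -5322$)
$T{\left(o \right)} = - 2 o \left(13 - o\right)$ ($T{\left(o \right)} = - 2 \left(\left(6 - o\right) + 7\right) o = - 2 \left(13 - o\right) o = - 2 o \left(13 - o\right)$)
$l = \frac{224383}{105173}$ ($l = \frac{-5322 - 219061}{-64880 - 40293} = - \frac{224383}{-105173} = \left(-224383\right) \left(- \frac{1}{105173}\right) = \frac{224383}{105173} \approx 2.1335$)
$T{\left(m{\left(-7 \right)} \right)} - l = 2 \cdot 16 \left(-13 + 16\right) - \frac{224383}{105173} = 2 \cdot 16 \cdot 3 - \frac{224383}{105173} = 96 - \frac{224383}{105173} = \frac{9872225}{105173}$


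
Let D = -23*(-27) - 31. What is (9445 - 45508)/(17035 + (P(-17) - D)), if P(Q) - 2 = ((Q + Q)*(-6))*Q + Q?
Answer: -36063/12962 ≈ -2.7822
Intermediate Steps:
P(Q) = 2 + Q - 12*Q² (P(Q) = 2 + (((Q + Q)*(-6))*Q + Q) = 2 + (((2*Q)*(-6))*Q + Q) = 2 + ((-12*Q)*Q + Q) = 2 + (-12*Q² + Q) = 2 + (Q - 12*Q²) = 2 + Q - 12*Q²)
D = 590 (D = 621 - 31 = 590)
(9445 - 45508)/(17035 + (P(-17) - D)) = (9445 - 45508)/(17035 + ((2 - 17 - 12*(-17)²) - 1*590)) = -36063/(17035 + ((2 - 17 - 12*289) - 590)) = -36063/(17035 + ((2 - 17 - 3468) - 590)) = -36063/(17035 + (-3483 - 590)) = -36063/(17035 - 4073) = -36063/12962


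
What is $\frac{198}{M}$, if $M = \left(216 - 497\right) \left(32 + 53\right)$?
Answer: $- \frac{198}{23885} \approx -0.0082897$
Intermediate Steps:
$M = -23885$ ($M = \left(-281\right) 85 = -23885$)
$\frac{198}{M} = \frac{198}{-23885} = 198 \left(- \frac{1}{23885}\right) = - \frac{198}{23885}$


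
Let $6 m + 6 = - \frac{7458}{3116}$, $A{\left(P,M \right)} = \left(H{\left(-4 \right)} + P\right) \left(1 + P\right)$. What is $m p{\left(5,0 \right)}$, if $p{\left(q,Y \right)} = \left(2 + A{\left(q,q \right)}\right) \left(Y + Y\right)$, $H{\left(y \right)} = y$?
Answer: $0$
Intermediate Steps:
$A{\left(P,M \right)} = \left(1 + P\right) \left(-4 + P\right)$ ($A{\left(P,M \right)} = \left(-4 + P\right) \left(1 + P\right) = \left(1 + P\right) \left(-4 + P\right)$)
$p{\left(q,Y \right)} = 2 Y \left(-2 + q^{2} - 3 q\right)$ ($p{\left(q,Y \right)} = \left(2 - \left(4 - q^{2} + 3 q\right)\right) \left(Y + Y\right) = \left(-2 + q^{2} - 3 q\right) 2 Y = 2 Y \left(-2 + q^{2} - 3 q\right)$)
$m = - \frac{4359}{3116}$ ($m = -1 + \frac{\left(-7458\right) \frac{1}{3116}}{6} = -1 + \frac{1}{6} \left(- \frac{3729}{1558}\right) = -1 - \frac{1243}{3116} = - \frac{4359}{3116} \approx -1.3989$)
$m p{\left(5,0 \right)} = - \frac{4359 \cdot 2 \cdot 0 \left(-2 + 5^{2} - 15\right)}{3116} = - \frac{4359 \cdot 2 \cdot 0 \left(-2 + 25 - 15\right)}{3116} = - \frac{4359 \cdot 2 \cdot 0 \cdot 8}{3116} = \left(- \frac{4359}{3116}\right) 0 = 0$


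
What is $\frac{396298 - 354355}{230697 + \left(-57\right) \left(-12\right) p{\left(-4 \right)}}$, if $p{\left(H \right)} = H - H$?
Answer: $\frac{13981}{76899} \approx 0.18181$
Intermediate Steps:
$p{\left(H \right)} = 0$
$\frac{396298 - 354355}{230697 + \left(-57\right) \left(-12\right) p{\left(-4 \right)}} = \frac{396298 - 354355}{230697 + \left(-57\right) \left(-12\right) 0} = \frac{41943}{230697 + 684 \cdot 0} = \frac{41943}{230697 + 0} = \frac{41943}{230697} = 41943 \cdot \frac{1}{230697} = \frac{13981}{76899}$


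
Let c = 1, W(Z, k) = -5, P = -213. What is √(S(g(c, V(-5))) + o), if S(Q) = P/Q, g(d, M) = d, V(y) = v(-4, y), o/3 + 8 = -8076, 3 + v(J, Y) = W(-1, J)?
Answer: I*√24465 ≈ 156.41*I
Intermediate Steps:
v(J, Y) = -8 (v(J, Y) = -3 - 5 = -8)
o = -24252 (o = -24 + 3*(-8076) = -24 - 24228 = -24252)
V(y) = -8
S(Q) = -213/Q
√(S(g(c, V(-5))) + o) = √(-213/1 - 24252) = √(-213*1 - 24252) = √(-213 - 24252) = √(-24465) = I*√24465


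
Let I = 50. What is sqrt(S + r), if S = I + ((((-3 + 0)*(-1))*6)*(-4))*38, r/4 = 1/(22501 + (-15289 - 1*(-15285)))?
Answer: I*sqrt(1359424824186)/22497 ≈ 51.827*I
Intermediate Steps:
r = 4/22497 (r = 4/(22501 + (-15289 - 1*(-15285))) = 4/(22501 + (-15289 + 15285)) = 4/(22501 - 4) = 4/22497 ≈ 0.00017780)
S = -2686 (S = 50 + ((((-3 + 0)*(-1))*6)*(-4))*38 = 50 + ((-3*(-1)*6)*(-4))*38 = 50 + ((3*6)*(-4))*38 = 50 + (18*(-4))*38 = 50 - 72*38 = 50 - 2736 = -2686)
sqrt(S + r) = sqrt(-2686 + 4/22497) = sqrt(-60426938/22497) = I*sqrt(1359424824186)/22497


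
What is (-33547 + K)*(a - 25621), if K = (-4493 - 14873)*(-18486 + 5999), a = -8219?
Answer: -8182163278800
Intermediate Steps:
K = 241823242 (K = -19366*(-12487) = 241823242)
(-33547 + K)*(a - 25621) = (-33547 + 241823242)*(-8219 - 25621) = 241789695*(-33840) = -8182163278800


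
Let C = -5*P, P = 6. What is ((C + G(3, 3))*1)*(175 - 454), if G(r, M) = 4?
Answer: 7254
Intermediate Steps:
C = -30 (C = -5*6 = -30)
((C + G(3, 3))*1)*(175 - 454) = ((-30 + 4)*1)*(175 - 454) = -26*1*(-279) = -26*(-279) = 7254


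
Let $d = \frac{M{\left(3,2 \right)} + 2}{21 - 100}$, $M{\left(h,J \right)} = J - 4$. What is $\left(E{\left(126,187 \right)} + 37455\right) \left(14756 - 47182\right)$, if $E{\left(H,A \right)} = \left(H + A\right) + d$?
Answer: $-1224665168$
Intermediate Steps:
$M{\left(h,J \right)} = -4 + J$ ($M{\left(h,J \right)} = J - 4 = -4 + J$)
$d = 0$ ($d = \frac{\left(-4 + 2\right) + 2}{21 - 100} = \frac{-2 + 2}{-79} = 0 \left(- \frac{1}{79}\right) = 0$)
$E{\left(H,A \right)} = A + H$ ($E{\left(H,A \right)} = \left(H + A\right) + 0 = \left(A + H\right) + 0 = A + H$)
$\left(E{\left(126,187 \right)} + 37455\right) \left(14756 - 47182\right) = \left(\left(187 + 126\right) + 37455\right) \left(14756 - 47182\right) = \left(313 + 37455\right) \left(-32426\right) = 37768 \left(-32426\right) = -1224665168$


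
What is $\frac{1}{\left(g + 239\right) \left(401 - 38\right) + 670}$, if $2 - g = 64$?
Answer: $\frac{1}{64921} \approx 1.5403 \cdot 10^{-5}$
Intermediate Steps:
$g = -62$ ($g = 2 - 64 = -62$)
$\frac{1}{\left(g + 239\right) \left(401 - 38\right) + 670} = \frac{1}{\left(-62 + 239\right) \left(401 - 38\right) + 670} = \frac{1}{177 \cdot 363 + 670} = \frac{1}{64251 + 670} = \frac{1}{64921}$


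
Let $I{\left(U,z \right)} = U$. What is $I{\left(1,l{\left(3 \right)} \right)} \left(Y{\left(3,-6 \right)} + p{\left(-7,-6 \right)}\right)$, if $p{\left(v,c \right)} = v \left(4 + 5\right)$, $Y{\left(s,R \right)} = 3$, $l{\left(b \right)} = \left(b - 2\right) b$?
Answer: $-60$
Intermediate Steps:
$l{\left(b \right)} = b \left(-2 + b\right)$ ($l{\left(b \right)} = \left(-2 + b\right) b = b \left(-2 + b\right)$)
$p{\left(v,c \right)} = 9 v$ ($p{\left(v,c \right)} = v 9 = 9 v$)
$I{\left(1,l{\left(3 \right)} \right)} \left(Y{\left(3,-6 \right)} + p{\left(-7,-6 \right)}\right) = 1 \left(3 + 9 \left(-7\right)\right) = 1 \left(3 - 63\right) = 1 \left(-60\right) = -60$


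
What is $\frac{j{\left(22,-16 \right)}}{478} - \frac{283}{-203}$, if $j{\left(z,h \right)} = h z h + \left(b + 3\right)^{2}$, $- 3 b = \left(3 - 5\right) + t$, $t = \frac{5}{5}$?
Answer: $\frac{5763715}{436653} \approx 13.2$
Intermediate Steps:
$t = 1$ ($t = 5 \cdot \frac{1}{5} = 1$)
$b = \frac{1}{3}$ ($b = - \frac{\left(3 - 5\right) + 1}{3} = - \frac{-2 + 1}{3} = \left(- \frac{1}{3}\right) \left(-1\right) = \frac{1}{3} \approx 0.33333$)
$j{\left(z,h \right)} = \frac{100}{9} + z h^{2}$ ($j{\left(z,h \right)} = h z h + \left(\frac{1}{3} + 3\right)^{2} = z h^{2} + \left(\frac{10}{3}\right)^{2} = z h^{2} + \frac{100}{9} = \frac{100}{9} + z h^{2}$)
$\frac{j{\left(22,-16 \right)}}{478} - \frac{283}{-203} = \frac{\frac{100}{9} + 22 \left(-16\right)^{2}}{478} - \frac{283}{-203} = \left(\frac{100}{9} + 22 \cdot 256\right) \frac{1}{478} - - \frac{283}{203} = \left(\frac{100}{9} + 5632\right) \frac{1}{478} + \frac{283}{203} = \frac{50788}{9} \cdot \frac{1}{478} + \frac{283}{203} = \frac{25394}{2151} + \frac{283}{203} = \frac{5763715}{436653}$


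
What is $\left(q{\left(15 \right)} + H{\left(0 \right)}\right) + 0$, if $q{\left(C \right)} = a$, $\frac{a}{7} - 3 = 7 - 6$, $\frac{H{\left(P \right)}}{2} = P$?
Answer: $28$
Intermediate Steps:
$H{\left(P \right)} = 2 P$
$a = 28$ ($a = 21 + 7 \left(7 - 6\right) = 21 + 7 \cdot 1 = 21 + 7 = 28$)
$q{\left(C \right)} = 28$
$\left(q{\left(15 \right)} + H{\left(0 \right)}\right) + 0 = \left(28 + 2 \cdot 0\right) + 0 = \left(28 + 0\right) + 0 = 28 + 0 = 28$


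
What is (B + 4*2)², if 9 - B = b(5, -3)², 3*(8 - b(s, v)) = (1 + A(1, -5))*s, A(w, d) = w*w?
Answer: 1849/81 ≈ 22.827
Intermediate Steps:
A(w, d) = w²
b(s, v) = 8 - 2*s/3 (b(s, v) = 8 - (1 + 1²)*s/3 = 8 - (1 + 1)*s/3 = 8 - 2*s/3)
B = -115/9 (B = 9 - (8 - ⅔*5)² = 9 - (8 - 10/3)² = 9 - (14/3)² = 9 - 1*196/9 = 9 - 196/9 = -115/9 ≈ -12.778)
(B + 4*2)² = (-115/9 + 4*2)² = (-115/9 + 8)² = (-43/9)² = 1849/81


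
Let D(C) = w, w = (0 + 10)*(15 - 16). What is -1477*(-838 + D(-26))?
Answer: 1252496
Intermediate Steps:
w = -10 (w = 10*(-1) = -10)
D(C) = -10
-1477*(-838 + D(-26)) = -1477*(-838 - 10) = -1477*(-848) = 1252496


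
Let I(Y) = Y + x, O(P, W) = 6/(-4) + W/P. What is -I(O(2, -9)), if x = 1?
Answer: 5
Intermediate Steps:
O(P, W) = -3/2 + W/P (O(P, W) = 6*(-¼) + W/P = -3/2 + W/P)
I(Y) = 1 + Y (I(Y) = Y + 1 = 1 + Y)
-I(O(2, -9)) = -(1 + (-3/2 - 9/2)) = -(1 - 6) = -1*(-5) = 5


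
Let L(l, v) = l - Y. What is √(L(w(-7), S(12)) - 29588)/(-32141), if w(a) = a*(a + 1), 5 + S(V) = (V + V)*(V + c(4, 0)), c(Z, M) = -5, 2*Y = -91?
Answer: -I*√118002/64282 ≈ -0.0053439*I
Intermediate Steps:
Y = -91/2 (Y = (½)*(-91) = -91/2 ≈ -45.500)
S(V) = -5 + 2*V*(-5 + V) (S(V) = -5 + (V + V)*(V - 5) = -5 + (2*V)*(-5 + V) = -5 + 2*V*(-5 + V))
w(a) = a*(1 + a)
L(l, v) = 91/2 + l (L(l, v) = l - 1*(-91/2) = l + 91/2 = 91/2 + l)
√(L(w(-7), S(12)) - 29588)/(-32141) = √((91/2 - 7*(1 - 7)) - 29588)/(-32141) = √((91/2 - 7*(-6)) - 29588)*(-1/32141) = √((91/2 + 42) - 29588)*(-1/32141) = √(175/2 - 29588)*(-1/32141) = √(-59001/2)*(-1/32141) = (I*√118002/2)*(-1/32141) = -I*√118002/64282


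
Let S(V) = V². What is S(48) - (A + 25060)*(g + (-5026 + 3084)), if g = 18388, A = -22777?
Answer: -37543914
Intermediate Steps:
S(48) - (A + 25060)*(g + (-5026 + 3084)) = 48² - (-22777 + 25060)*(18388 + (-5026 + 3084)) = 2304 - 2283*(18388 - 1942) = 2304 - 2283*16446 = 2304 - 1*37546218 = 2304 - 37546218 = -37543914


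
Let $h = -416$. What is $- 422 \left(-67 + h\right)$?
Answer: $203826$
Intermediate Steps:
$- 422 \left(-67 + h\right) = - 422 \left(-67 - 416\right) = \left(-422\right) \left(-483\right) = 203826$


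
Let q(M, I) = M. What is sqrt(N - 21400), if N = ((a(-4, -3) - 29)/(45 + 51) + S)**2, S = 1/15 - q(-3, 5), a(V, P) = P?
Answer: 7*I*sqrt(98231)/15 ≈ 146.26*I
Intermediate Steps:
S = 46/15 (S = 1/15 - 1*(-3) = 1/15 + 3 = 46/15 ≈ 3.0667)
N = 1681/225 (N = ((-3 - 29)/(45 + 51) + 46/15)**2 = (-32/96 + 46/15)**2 = (-32*1/96 + 46/15)**2 = (-1/3 + 46/15)**2 = (41/15)**2 = 1681/225 ≈ 7.4711)
sqrt(N - 21400) = sqrt(1681/225 - 21400) = sqrt(-4813319/225) = 7*I*sqrt(98231)/15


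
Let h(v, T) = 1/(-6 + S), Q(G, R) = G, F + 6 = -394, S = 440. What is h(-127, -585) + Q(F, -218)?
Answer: -173599/434 ≈ -400.00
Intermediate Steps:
F = -400 (F = -6 - 394 = -400)
h(v, T) = 1/434 (h(v, T) = 1/(-6 + 440) = 1/434)
h(-127, -585) + Q(F, -218) = 1/434 - 400 = -173599/434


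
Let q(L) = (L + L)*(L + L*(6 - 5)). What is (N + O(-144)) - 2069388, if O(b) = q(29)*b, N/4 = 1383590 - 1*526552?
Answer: 874348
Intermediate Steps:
N = 3428152 (N = 4*(1383590 - 1*526552) = 4*(1383590 - 526552) = 4*857038 = 3428152)
q(L) = 4*L² (q(L) = (2*L)*(L + L*1) = (2*L)*(L + L) = (2*L)*(2*L) = 4*L²)
O(b) = 3364*b (O(b) = (4*29²)*b = (4*841)*b = 3364*b)
(N + O(-144)) - 2069388 = (3428152 + 3364*(-144)) - 2069388 = (3428152 - 484416) - 2069388 = 2943736 - 2069388 = 874348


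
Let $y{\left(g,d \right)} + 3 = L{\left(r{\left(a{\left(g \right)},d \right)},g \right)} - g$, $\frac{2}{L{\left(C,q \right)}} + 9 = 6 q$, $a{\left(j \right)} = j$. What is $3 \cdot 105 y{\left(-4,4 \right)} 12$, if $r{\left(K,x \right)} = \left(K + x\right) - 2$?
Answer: $\frac{39060}{11} \approx 3550.9$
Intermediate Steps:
$r{\left(K,x \right)} = -2 + K + x$
$L{\left(C,q \right)} = \frac{2}{-9 + 6 q}$
$y{\left(g,d \right)} = -3 - g + \frac{2}{3 \left(-3 + 2 g\right)}$ ($y{\left(g,d \right)} = -3 - \left(g - \frac{2}{3 \left(-3 + 2 g\right)}\right) = -3 - g + \frac{2}{3 \left(-3 + 2 g\right)}$)
$3 \cdot 105 y{\left(-4,4 \right)} 12 = 3 \cdot 105 \frac{29 - -36 - 6 \left(-4\right)^{2}}{3 \left(-3 + 2 \left(-4\right)\right)} 12 = 315 \frac{29 + 36 - 96}{3 \left(-3 - 8\right)} 12 = 315 \frac{29 + 36 - 96}{3 \left(-11\right)} 12 = 315 \cdot \frac{1}{3} \left(- \frac{1}{11}\right) \left(-31\right) 12 = 315 \cdot \frac{31}{33} \cdot 12 = 315 \cdot \frac{124}{11} = \frac{39060}{11}$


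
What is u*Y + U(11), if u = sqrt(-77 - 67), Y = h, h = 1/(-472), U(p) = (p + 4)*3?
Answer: 45 - 3*I/118 ≈ 45.0 - 0.025424*I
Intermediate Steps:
U(p) = 12 + 3*p (U(p) = (4 + p)*3 = 12 + 3*p)
h = -1/472 ≈ -0.0021186
Y = -1/472 ≈ -0.0021186
u = 12*I (u = sqrt(-144) = 12*I ≈ 12.0*I)
u*Y + U(11) = (12*I)*(-1/472) + (12 + 3*11) = -3*I/118 + (12 + 33) = -3*I/118 + 45 = 45 - 3*I/118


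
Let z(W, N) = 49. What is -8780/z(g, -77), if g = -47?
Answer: -8780/49 ≈ -179.18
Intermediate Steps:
-8780/z(g, -77) = -8780/49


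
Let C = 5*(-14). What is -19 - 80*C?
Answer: 5581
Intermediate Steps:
C = -70
-19 - 80*C = -19 - 80*(-70) = -19 + 5600 = 5581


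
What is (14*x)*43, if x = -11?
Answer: -6622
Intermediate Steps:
(14*x)*43 = (14*(-11))*43 = -154*43 = -6622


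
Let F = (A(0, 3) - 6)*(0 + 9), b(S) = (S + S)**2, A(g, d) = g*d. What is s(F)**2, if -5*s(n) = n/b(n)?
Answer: 1/1166400 ≈ 8.5734e-7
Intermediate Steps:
A(g, d) = d*g
b(S) = 4*S**2 (b(S) = (2*S)**2 = 4*S**2)
F = -54 (F = (3*0 - 6)*(0 + 9) = (0 - 6)*9 = -6*9 = -54)
s(n) = -1/(20*n) (s(n) = -n/(5*(4*n**2)) = -n*1/(4*n**2)/5 = -1/(20*n))
s(F)**2 = (-1/20/(-54))**2 = (-1/20*(-1/54))**2 = (1/1080)**2 = 1/1166400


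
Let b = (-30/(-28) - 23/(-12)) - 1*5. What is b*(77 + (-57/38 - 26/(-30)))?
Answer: -387179/2520 ≈ -153.64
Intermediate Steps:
b = -169/84 (b = (-30*(-1/28) - 23*(-1/12)) - 5 = (15/14 + 23/12) - 5 = 251/84 - 5 = -169/84 ≈ -2.0119)
b*(77 + (-57/38 - 26/(-30))) = -169*(77 + (-57/38 - 26/(-30)))/84 = -169*(77 + (-57*1/38 - 26*(-1/30)))/84 = -169*(77 + (-3/2 + 13/15))/84 = -169*(77 - 19/30)/84 = -169/84*2291/30 = -387179/2520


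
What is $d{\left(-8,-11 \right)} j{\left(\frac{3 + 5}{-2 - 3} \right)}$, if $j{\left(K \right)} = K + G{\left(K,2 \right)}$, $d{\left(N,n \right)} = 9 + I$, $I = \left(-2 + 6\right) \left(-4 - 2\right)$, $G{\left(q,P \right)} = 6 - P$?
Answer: $-36$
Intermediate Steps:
$I = -24$ ($I = 4 \left(-6\right) = -24$)
$d{\left(N,n \right)} = -15$ ($d{\left(N,n \right)} = 9 - 24 = -15$)
$j{\left(K \right)} = 4 + K$ ($j{\left(K \right)} = K + \left(6 - 2\right) = K + 4 = 4 + K$)
$d{\left(-8,-11 \right)} j{\left(\frac{3 + 5}{-2 - 3} \right)} = - 15 \left(4 + \frac{3 + 5}{-2 - 3}\right) = - 15 \left(4 + \frac{8}{-5}\right) = - 15 \left(4 + 8 \left(- \frac{1}{5}\right)\right) = - 15 \left(4 - \frac{8}{5}\right) = \left(-15\right) \frac{12}{5} = -36$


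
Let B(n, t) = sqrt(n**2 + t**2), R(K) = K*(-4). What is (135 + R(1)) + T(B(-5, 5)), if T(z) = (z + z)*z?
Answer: 231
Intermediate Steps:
R(K) = -4*K
T(z) = 2*z**2 (T(z) = (2*z)*z = 2*z**2)
(135 + R(1)) + T(B(-5, 5)) = (135 - 4*1) + 2*(sqrt((-5)**2 + 5**2))**2 = (135 - 4) + 2*(sqrt(25 + 25))**2 = 131 + 2*(sqrt(50))**2 = 131 + 2*(5*sqrt(2))**2 = 131 + 2*50 = 131 + 100 = 231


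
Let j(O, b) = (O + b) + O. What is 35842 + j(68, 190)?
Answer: 36168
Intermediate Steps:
j(O, b) = b + 2*O
35842 + j(68, 190) = 35842 + (190 + 2*68) = 35842 + (190 + 136) = 35842 + 326 = 36168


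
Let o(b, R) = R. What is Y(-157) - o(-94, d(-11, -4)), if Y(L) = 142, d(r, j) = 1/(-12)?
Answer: 1705/12 ≈ 142.08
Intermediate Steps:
d(r, j) = -1/12
Y(-157) - o(-94, d(-11, -4)) = 142 - 1*(-1/12) = 142 + 1/12 = 1705/12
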